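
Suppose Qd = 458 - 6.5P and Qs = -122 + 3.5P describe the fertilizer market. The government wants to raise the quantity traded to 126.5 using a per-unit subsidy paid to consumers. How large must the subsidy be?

At Q = 126.5, invert demand for the buyer price: Pb = (458 − 126.5)/6.5 = 51; invert supply for the seller price: Ps = (126.5 − (-122))/3.5 = 71.
The subsidy must fill the gap: s = Ps − Pb = 71 − 51 = 20.

Required subsidy s = 20 per unit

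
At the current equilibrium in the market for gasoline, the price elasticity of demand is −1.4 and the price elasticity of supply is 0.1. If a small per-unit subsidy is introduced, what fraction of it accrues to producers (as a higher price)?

Producer share = 14/15

For a small subsidy around the equilibrium, the benefit split depends on the relative slopes, which at a point are proportional to the elasticities.
Buyer share = εs/(εs + |εd|) = 0.1/(0.1 + 1.4) = 1/15; seller share = |εd|/(εs + |εd|) = 14/15.
So producers capture 14/15 of the subsidy.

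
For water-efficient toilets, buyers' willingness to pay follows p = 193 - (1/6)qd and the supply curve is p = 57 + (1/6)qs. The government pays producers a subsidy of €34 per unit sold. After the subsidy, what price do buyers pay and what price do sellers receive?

Buyers pay €108; sellers receive €142

Pre-subsidy: 193 - (1/6)q = 57 + (1/6)q gives q* = 408 and p* = 125.
With the subsidy, sellers receive ps = pb + 34 for each unit, where pb is the price buyers pay.
On the curves, pb = 193 - (1/6)q and ps = 57 + (1/6)q; the wedge ps − pb = 34 gives 57 + (1/6)q − (193 - (1/6)q) = 34, so q' = 510.
Then pb = 193 − (1/6)·510 = 108 and ps = 57 + (1/6)·510 = 142.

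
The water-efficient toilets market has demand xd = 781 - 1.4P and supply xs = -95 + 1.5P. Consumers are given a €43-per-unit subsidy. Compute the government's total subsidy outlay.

Pre-subsidy: 781 - 1.4P = -95 + 1.5P gives P* = 8760/29, x* = 10385/29.
With the rebate, buyers effectively pay Pb = Ps − 43, where Ps is the price sellers receive.
Demand in terms of Ps becomes xd = 781 − 1.4(Ps − 43) = 841.2 - 1.4Ps. Setting this equal to supply: 841.2 - 1.4Ps = -95 + 1.5Ps, so Ps = 9362/29.
Buyers pay Pb = 9362/29 − 43 = 8115/29; x' = -95 + 1.5·(9362/29) = 11288/29.
Government outlay = subsidy × quantity = 43 × 11288/29 = 485384/29.

Government cost = 485384/29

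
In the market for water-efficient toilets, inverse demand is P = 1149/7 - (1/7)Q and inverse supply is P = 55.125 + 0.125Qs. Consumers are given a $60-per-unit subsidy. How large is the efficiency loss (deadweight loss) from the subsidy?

Pre-subsidy: 1149/7 - (1/7)Q = 55.125 + 0.125Q gives Q* = 407 and P* = 106.
With the rebate, buyers effectively pay Pb = Ps − 60, where Ps is the price sellers receive.
On the curves, Pb = 1149/7 - (1/7)Q and Ps = 55.125 + 0.125Q; the wedge Ps − Pb = 60 gives 55.125 + 0.125Q − (1149/7 - (1/7)Q) = 60, so Q' = 631.
Then Pb = 1149/7 − (1/7)·631 = 74 and Ps = 55.125 + 0.125·631 = 134.
The subsidy expands output by 631 − 407 = 224 past the efficient level; on those units the gap between marginal cost and willingness to pay runs from 0 up to 60.
DWL = ½ × 60 × 224 = 6720.

Deadweight loss = $6720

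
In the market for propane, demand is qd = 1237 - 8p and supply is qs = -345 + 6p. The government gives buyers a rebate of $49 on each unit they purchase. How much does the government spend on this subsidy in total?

Government cost = $24549

Pre-subsidy: 1237 - 8p = -345 + 6p gives p* = 113, q* = 333.
With the rebate, buyers effectively pay pb = ps − 49, where ps is the price sellers receive.
Demand in terms of ps becomes qd = 1237 − 8(ps − 49) = 1629 - 8ps. Setting this equal to supply: 1629 - 8ps = -345 + 6ps, so ps = 141.
Buyers pay pb = 141 − 49 = 92; q' = -345 + 6·141 = 501.
Government outlay = subsidy × quantity = 49 × 501 = 24549.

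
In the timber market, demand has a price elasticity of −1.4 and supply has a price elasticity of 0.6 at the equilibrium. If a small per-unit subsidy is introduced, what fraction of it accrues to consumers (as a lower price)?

Consumer share = 0.3

For a small subsidy around the equilibrium, the benefit split depends on the relative slopes, which at a point are proportional to the elasticities.
Buyer share = εs/(εs + |εd|) = 0.6/(0.6 + 1.4) = 0.3; seller share = |εd|/(εs + |εd|) = 0.7.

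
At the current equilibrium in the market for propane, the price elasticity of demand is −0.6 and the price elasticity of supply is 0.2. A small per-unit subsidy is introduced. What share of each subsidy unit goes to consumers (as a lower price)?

Consumer share = 0.25

For a small subsidy around the equilibrium, the benefit split depends on the relative slopes, which at a point are proportional to the elasticities.
Buyer share = εs/(εs + |εd|) = 0.2/(0.2 + 0.6) = 0.25; seller share = |εd|/(εs + |εd|) = 0.75.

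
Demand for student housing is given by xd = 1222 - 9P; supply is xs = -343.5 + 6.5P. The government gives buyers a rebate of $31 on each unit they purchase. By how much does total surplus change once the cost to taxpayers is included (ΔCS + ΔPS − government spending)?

Net change in total surplus = -$1813.5

Pre-subsidy: 1222 - 9P = -343.5 + 6.5P gives P* = 101, x* = 313.
With the rebate, buyers effectively pay Pb = Ps − 31, where Ps is the price sellers receive.
Demand in terms of Ps becomes xd = 1222 − 9(Ps − 31) = 1501 - 9Ps. Setting this equal to supply: 1501 - 9Ps = -343.5 + 6.5Ps, so Ps = 119.
Buyers pay Pb = 119 − 31 = 88; x' = -343.5 + 6.5·119 = 430.
ΔCS = ½(313 + 430)(101 − 88) = 4829.5; ΔPS = ½(313 + 430)(119 − 101) = 6687.
Government spending = 31 × 430 = 13330.
Net change = 4829.5 + 6687 − 13330 = -1813.5. The loss equals the DWL triangle ½·31·117.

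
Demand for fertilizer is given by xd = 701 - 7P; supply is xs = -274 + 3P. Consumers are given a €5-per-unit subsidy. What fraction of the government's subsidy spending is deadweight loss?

Pre-subsidy: 701 - 7P = -274 + 3P gives P* = 97.5, x* = 18.5.
With the rebate, buyers effectively pay Pb = Ps − 5, where Ps is the price sellers receive.
Demand in terms of Ps becomes xd = 701 − 7(Ps − 5) = 736 - 7Ps. Setting this equal to supply: 736 - 7Ps = -274 + 3Ps, so Ps = 101.
Buyers pay Pb = 101 − 5 = 96; x' = -274 + 3·101 = 29.
ΔCS = ½(18.5 + 29)(97.5 − 96) = 35.625; ΔPS = ½(18.5 + 29)(101 − 97.5) = 83.125.
Government spending = 5 × 29 = 145.
DWL = ½ × 5 × (29 − 18.5) = 26.25; fraction = 26.25 / 145 = 21/116.

DWL / government spending = 21/116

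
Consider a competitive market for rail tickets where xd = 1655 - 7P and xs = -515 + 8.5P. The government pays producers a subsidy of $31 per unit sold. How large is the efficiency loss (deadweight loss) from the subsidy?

Pre-subsidy: 1655 - 7P = -515 + 8.5P gives P* = 140, x* = 675.
With the subsidy, sellers receive Ps = Pb + 31 for each unit, where Pb is the price buyers pay.
Supply in terms of Pb becomes xs = -515 + 8.5(Pb + 31) = -251.5 + 8.5Pb. Setting this equal to demand: 1655 - 7Pb = -251.5 + 8.5Pb, so Pb = 123.
Sellers receive Ps = 123 + 31 = 154; x' = 1655 − 7·123 = 794.
The subsidy expands output by 794 − 675 = 119 past the efficient level; on those units the gap between marginal cost and willingness to pay runs from 0 up to 31.
DWL = ½ × 31 × 119 = 1844.5.

Deadweight loss = $1844.5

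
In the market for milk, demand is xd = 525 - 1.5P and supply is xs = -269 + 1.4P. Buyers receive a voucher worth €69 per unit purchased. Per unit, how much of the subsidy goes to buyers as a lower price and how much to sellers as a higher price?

Pre-subsidy: 525 - 1.5P = -269 + 1.4P gives P* = 7940/29, x* = 3315/29.
With the rebate, buyers effectively pay Pb = Ps − 69, where Ps is the price sellers receive.
Demand in terms of Ps becomes xd = 525 − 1.5(Ps − 69) = 628.5 - 1.5Ps. Setting this equal to supply: 628.5 - 1.5Ps = -269 + 1.4Ps, so Ps = 8975/29.
Buyers pay Pb = 8975/29 − 69 = 6974/29; x' = -269 + 1.4·(8975/29) = 4764/29.
Buyers' price falls by P* − Pb = 7940/29 − 6974/29 = 966/29; sellers' price rises by Ps − P* = 8975/29 − 7940/29 = 1035/29.

Buyers gain 966/29 per unit; sellers gain 1035/29 per unit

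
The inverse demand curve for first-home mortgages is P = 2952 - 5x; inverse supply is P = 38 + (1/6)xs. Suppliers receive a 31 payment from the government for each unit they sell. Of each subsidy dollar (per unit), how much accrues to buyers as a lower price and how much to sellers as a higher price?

Pre-subsidy: 2952 - 5x = 38 + (1/6)x gives x* = 564 and P* = 132.
With the subsidy, sellers receive Ps = Pb + 31 for each unit, where Pb is the price buyers pay.
On the curves, Pb = 2952 - 5x and Ps = 38 + (1/6)x; the wedge Ps − Pb = 31 gives 38 + (1/6)x − (2952 - 5x) = 31, so x' = 570.
Then Pb = 2952 − 5·570 = 102 and Ps = 38 + (1/6)·570 = 133.
Buyers' price falls by P* − Pb = 132 − 102 = 30; sellers' price rises by Ps − P* = 133 − 132 = 1.

Buyers gain 30 per unit; sellers gain 1 per unit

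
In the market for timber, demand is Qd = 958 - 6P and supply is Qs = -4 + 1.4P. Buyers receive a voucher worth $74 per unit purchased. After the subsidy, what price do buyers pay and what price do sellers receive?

Pre-subsidy: 958 - 6P = -4 + 1.4P gives P* = 130, Q* = 178.
With the rebate, buyers effectively pay Pb = Ps − 74, where Ps is the price sellers receive.
Demand in terms of Ps becomes Qd = 958 − 6(Ps − 74) = 1402 - 6Ps. Setting this equal to supply: 1402 - 6Ps = -4 + 1.4Ps, so Ps = 190.
Buyers pay Pb = 190 − 74 = 116; Q' = -4 + 1.4·190 = 262.

Buyers pay $116; sellers receive $190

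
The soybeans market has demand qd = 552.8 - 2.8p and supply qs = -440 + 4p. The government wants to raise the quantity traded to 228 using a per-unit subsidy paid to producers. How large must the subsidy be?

At q = 228, invert demand for the buyer price: pb = (552.8 − 228)/2.8 = 116; invert supply for the seller price: ps = (228 − (-440))/4 = 167.
The subsidy must fill the gap: s = ps − pb = 167 − 116 = 51.

Required subsidy s = 51 per unit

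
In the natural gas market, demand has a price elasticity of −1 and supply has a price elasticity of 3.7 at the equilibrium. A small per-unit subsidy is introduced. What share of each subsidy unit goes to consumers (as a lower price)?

Consumer share = 37/47

For a small subsidy around the equilibrium, the benefit split depends on the relative slopes, which at a point are proportional to the elasticities.
Buyer share = εs/(εs + |εd|) = 3.7/(3.7 + 1) = 37/47; seller share = |εd|/(εs + |εd|) = 10/47.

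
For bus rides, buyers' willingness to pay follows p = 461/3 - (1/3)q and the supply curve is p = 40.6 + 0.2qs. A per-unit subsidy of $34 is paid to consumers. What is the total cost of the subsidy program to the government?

Government cost = $9375.5

Pre-subsidy: 461/3 - (1/3)q = 40.6 + 0.2q gives q* = 212 and p* = 83.
With the rebate, buyers effectively pay pb = ps − 34, where ps is the price sellers receive.
On the curves, pb = 461/3 - (1/3)q and ps = 40.6 + 0.2q; the wedge ps − pb = 34 gives 40.6 + 0.2q − (461/3 - (1/3)q) = 34, so q' = 275.75.
Then pb = 461/3 − (1/3)·275.75 = 61.75 and ps = 40.6 + 0.2·275.75 = 95.75.
Government outlay = subsidy × quantity = 34 × 275.75 = 9375.5.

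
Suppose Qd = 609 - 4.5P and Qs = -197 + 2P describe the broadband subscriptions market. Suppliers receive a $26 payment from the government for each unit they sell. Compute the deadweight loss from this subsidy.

Deadweight loss = $468

Pre-subsidy: 609 - 4.5P = -197 + 2P gives P* = 124, Q* = 51.
With the subsidy, sellers receive Ps = Pb + 26 for each unit, where Pb is the price buyers pay.
Supply in terms of Pb becomes Qs = -197 + 2(Pb + 26) = -145 + 2Pb. Setting this equal to demand: 609 - 4.5Pb = -145 + 2Pb, so Pb = 116.
Sellers receive Ps = 116 + 26 = 142; Q' = 609 − 4.5·116 = 87.
The subsidy expands output by 87 − 51 = 36 past the efficient level; on those units the gap between marginal cost and willingness to pay runs from 0 up to 26.
DWL = ½ × 26 × 36 = 468.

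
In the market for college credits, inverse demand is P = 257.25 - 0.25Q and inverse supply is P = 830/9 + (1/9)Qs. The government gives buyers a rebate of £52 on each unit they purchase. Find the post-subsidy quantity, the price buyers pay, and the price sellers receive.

Q' = 601; buyers pay £107; sellers receive £159

Pre-subsidy: 257.25 - 0.25Q = 830/9 + (1/9)Q gives Q* = 457 and P* = 143.
With the rebate, buyers effectively pay Pb = Ps − 52, where Ps is the price sellers receive.
On the curves, Pb = 257.25 - 0.25Q and Ps = 830/9 + (1/9)Q; the wedge Ps − Pb = 52 gives 830/9 + (1/9)Q − (257.25 - 0.25Q) = 52, so Q' = 601.
Then Pb = 257.25 − 0.25·601 = 107 and Ps = 830/9 + (1/9)·601 = 159.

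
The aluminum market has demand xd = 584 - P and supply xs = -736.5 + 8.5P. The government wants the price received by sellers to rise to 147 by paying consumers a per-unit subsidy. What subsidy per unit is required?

Required subsidy s = 76 per unit

At a seller price of 147, quantity supplied is -736.5 + 8.5·147 = 513.
Buyers absorb 513 only when they pay Pb with 584 − 1·Pb = 513, i.e. Pb = 71.
s = Ps − Pb = 147 − 71 = 76.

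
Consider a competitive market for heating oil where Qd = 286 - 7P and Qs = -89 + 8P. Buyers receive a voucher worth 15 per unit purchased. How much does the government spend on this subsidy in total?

Government cost = 2505

Pre-subsidy: 286 - 7P = -89 + 8P gives P* = 25, Q* = 111.
With the rebate, buyers effectively pay Pb = Ps − 15, where Ps is the price sellers receive.
Demand in terms of Ps becomes Qd = 286 − 7(Ps − 15) = 391 - 7Ps. Setting this equal to supply: 391 - 7Ps = -89 + 8Ps, so Ps = 32.
Buyers pay Pb = 32 − 15 = 17; Q' = -89 + 8·32 = 167.
Government outlay = subsidy × quantity = 15 × 167 = 2505.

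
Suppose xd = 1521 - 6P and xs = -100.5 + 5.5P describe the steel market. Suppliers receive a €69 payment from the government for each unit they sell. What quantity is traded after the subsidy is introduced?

x' = 873

Pre-subsidy: 1521 - 6P = -100.5 + 5.5P gives P* = 141, x* = 675.
With the subsidy, sellers receive Ps = Pb + 69 for each unit, where Pb is the price buyers pay.
Supply in terms of Pb becomes xs = -100.5 + 5.5(Pb + 69) = 279 + 5.5Pb. Setting this equal to demand: 1521 - 6Pb = 279 + 5.5Pb, so Pb = 108.
Sellers receive Ps = 108 + 69 = 177; x' = 1521 − 6·108 = 873.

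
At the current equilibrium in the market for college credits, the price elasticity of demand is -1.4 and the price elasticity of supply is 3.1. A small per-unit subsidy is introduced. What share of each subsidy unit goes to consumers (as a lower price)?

Consumer share = 31/45

For a small subsidy around the equilibrium, the benefit split depends on the relative slopes, which at a point are proportional to the elasticities.
Buyer share = εs/(εs + |εd|) = 3.1/(3.1 + 1.4) = 31/45; seller share = |εd|/(εs + |εd|) = 14/45.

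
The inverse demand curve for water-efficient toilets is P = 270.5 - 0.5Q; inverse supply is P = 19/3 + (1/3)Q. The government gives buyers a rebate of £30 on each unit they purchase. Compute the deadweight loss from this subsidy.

Deadweight loss = £540

Pre-subsidy: 270.5 - 0.5Q = 19/3 + (1/3)Q gives Q* = 317 and P* = 112.
With the rebate, buyers effectively pay Pb = Ps − 30, where Ps is the price sellers receive.
On the curves, Pb = 270.5 - 0.5Q and Ps = 19/3 + (1/3)Q; the wedge Ps − Pb = 30 gives 19/3 + (1/3)Q − (270.5 - 0.5Q) = 30, so Q' = 353.
Then Pb = 270.5 − 0.5·353 = 94 and Ps = 19/3 + (1/3)·353 = 124.
The subsidy expands output by 353 − 317 = 36 past the efficient level; on those units the gap between marginal cost and willingness to pay runs from 0 up to 30.
DWL = ½ × 30 × 36 = 540.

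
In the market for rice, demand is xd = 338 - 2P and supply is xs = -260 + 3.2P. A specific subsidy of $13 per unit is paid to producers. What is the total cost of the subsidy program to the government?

Government cost = $1612

Pre-subsidy: 338 - 2P = -260 + 3.2P gives P* = 115, x* = 108.
With the subsidy, sellers receive Ps = Pb + 13 for each unit, where Pb is the price buyers pay.
Supply in terms of Pb becomes xs = -260 + 3.2(Pb + 13) = -218.4 + 3.2Pb. Setting this equal to demand: 338 - 2Pb = -218.4 + 3.2Pb, so Pb = 107.
Sellers receive Ps = 107 + 13 = 120; x' = 338 − 2·107 = 124.
Government outlay = subsidy × quantity = 13 × 124 = 1612.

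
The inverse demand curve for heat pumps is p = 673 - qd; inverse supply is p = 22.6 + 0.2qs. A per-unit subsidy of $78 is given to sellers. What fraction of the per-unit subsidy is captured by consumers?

Pre-subsidy: 673 - q = 22.6 + 0.2q gives q* = 542 and p* = 131.
With the subsidy, sellers receive ps = pb + 78 for each unit, where pb is the price buyers pay.
On the curves, pb = 673 - q and ps = 22.6 + 0.2q; the wedge ps − pb = 78 gives 22.6 + 0.2q − (673 - q) = 78, so q' = 607.
Then pb = 673 − 1·607 = 66 and ps = 22.6 + 0.2·607 = 144.
Buyers' price falls by p* − pb = 131 − 66 = 65; sellers' price rises by ps − p* = 144 − 131 = 13.
So consumers capture 65/78 = 5/6 of each unit of subsidy.

Consumer share = 5/6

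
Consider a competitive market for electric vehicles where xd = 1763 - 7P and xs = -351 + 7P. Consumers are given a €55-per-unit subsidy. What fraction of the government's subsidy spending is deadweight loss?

Pre-subsidy: 1763 - 7P = -351 + 7P gives P* = 151, x* = 706.
With the rebate, buyers effectively pay Pb = Ps − 55, where Ps is the price sellers receive.
Demand in terms of Ps becomes xd = 1763 − 7(Ps − 55) = 2148 - 7Ps. Setting this equal to supply: 2148 - 7Ps = -351 + 7Ps, so Ps = 178.5.
Buyers pay Pb = 178.5 − 55 = 123.5; x' = -351 + 7·178.5 = 898.5.
ΔCS = ½(706 + 898.5)(151 − 123.5) = 22061.875; ΔPS = ½(706 + 898.5)(178.5 − 151) = 22061.875.
Government spending = 55 × 898.5 = 49417.5.
DWL = ½ × 55 × (898.5 − 706) = 5293.75; fraction = 5293.75 / 49417.5 = 385/3594.

DWL / government spending = 385/3594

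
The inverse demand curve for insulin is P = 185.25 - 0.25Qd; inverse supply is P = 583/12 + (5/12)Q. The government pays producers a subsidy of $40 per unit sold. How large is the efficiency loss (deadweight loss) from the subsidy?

Pre-subsidy: 185.25 - 0.25Q = 583/12 + (5/12)Q gives Q* = 205 and P* = 134.
With the subsidy, sellers receive Ps = Pb + 40 for each unit, where Pb is the price buyers pay.
On the curves, Pb = 185.25 - 0.25Q and Ps = 583/12 + (5/12)Q; the wedge Ps − Pb = 40 gives 583/12 + (5/12)Q − (185.25 - 0.25Q) = 40, so Q' = 265.
Then Pb = 185.25 − 0.25·265 = 119 and Ps = 583/12 + (5/12)·265 = 159.
The subsidy expands output by 265 − 205 = 60 past the efficient level; on those units the gap between marginal cost and willingness to pay runs from 0 up to 40.
DWL = ½ × 40 × 60 = 1200.

Deadweight loss = $1200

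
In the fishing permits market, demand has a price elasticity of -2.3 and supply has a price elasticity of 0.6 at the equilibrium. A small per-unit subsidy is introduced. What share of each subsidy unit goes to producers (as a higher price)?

Producer share = 23/29

For a small subsidy around the equilibrium, the benefit split depends on the relative slopes, which at a point are proportional to the elasticities.
Buyer share = εs/(εs + |εd|) = 0.6/(0.6 + 2.3) = 6/29; seller share = |εd|/(εs + |εd|) = 23/29.
So producers capture 23/29 of the subsidy.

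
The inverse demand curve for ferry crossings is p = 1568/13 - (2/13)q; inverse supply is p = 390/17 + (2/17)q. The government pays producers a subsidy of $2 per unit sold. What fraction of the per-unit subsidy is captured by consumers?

Consumer share = 17/30

Pre-subsidy: 1568/13 - (2/13)q = 390/17 + (2/17)q gives q* = 10793/30 and p* = 979/15.
With the subsidy, sellers receive ps = pb + 2 for each unit, where pb is the price buyers pay.
On the curves, pb = 1568/13 - (2/13)q and ps = 390/17 + (2/17)q; the wedge ps − pb = 2 gives 390/17 + (2/17)q − (1568/13 - (2/13)q) = 2, so q' = 5507/15.
Then pb = 1568/13 − (2/13)·(5507/15) = 962/15 and ps = 390/17 + (2/17)·(5507/15) = 992/15.
Buyers' price falls by p* − pb = 979/15 − 962/15 = 17/15; sellers' price rises by ps − p* = 992/15 − 979/15 = 13/15.
So consumers capture (17/15)/2 = 17/30 of each unit of subsidy.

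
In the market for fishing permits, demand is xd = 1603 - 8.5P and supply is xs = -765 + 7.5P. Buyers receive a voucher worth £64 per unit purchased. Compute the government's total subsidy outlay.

Government cost = £38400

Pre-subsidy: 1603 - 8.5P = -765 + 7.5P gives P* = 148, x* = 345.
With the rebate, buyers effectively pay Pb = Ps − 64, where Ps is the price sellers receive.
Demand in terms of Ps becomes xd = 1603 − 8.5(Ps − 64) = 2147 - 8.5Ps. Setting this equal to supply: 2147 - 8.5Ps = -765 + 7.5Ps, so Ps = 182.
Buyers pay Pb = 182 − 64 = 118; x' = -765 + 7.5·182 = 600.
Government outlay = subsidy × quantity = 64 × 600 = 38400.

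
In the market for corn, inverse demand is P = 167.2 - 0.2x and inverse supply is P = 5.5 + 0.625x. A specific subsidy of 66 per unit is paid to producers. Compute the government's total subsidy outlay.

Government cost = 18216

Pre-subsidy: 167.2 - 0.2x = 5.5 + 0.625x gives x* = 196 and P* = 128.
With the subsidy, sellers receive Ps = Pb + 66 for each unit, where Pb is the price buyers pay.
On the curves, Pb = 167.2 - 0.2x and Ps = 5.5 + 0.625x; the wedge Ps − Pb = 66 gives 5.5 + 0.625x − (167.2 - 0.2x) = 66, so x' = 276.
Then Pb = 167.2 − 0.2·276 = 112 and Ps = 5.5 + 0.625·276 = 178.
Government outlay = subsidy × quantity = 66 × 276 = 18216.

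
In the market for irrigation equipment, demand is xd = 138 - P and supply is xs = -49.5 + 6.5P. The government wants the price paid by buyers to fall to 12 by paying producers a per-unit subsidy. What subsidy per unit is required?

Required subsidy s = 15 per unit

At a buyer price of 12, quantity demanded is 138 − 1·12 = 126.
Sellers supply 126 only when they receive Ps with -49.5 + 6.5·Ps = 126, i.e. Ps = 27.
s = Ps − Pb = 27 − 12 = 15.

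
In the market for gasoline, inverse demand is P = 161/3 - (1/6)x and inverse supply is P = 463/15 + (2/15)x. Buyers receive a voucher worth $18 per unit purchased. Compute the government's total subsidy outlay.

Government cost = $2448

Pre-subsidy: 161/3 - (1/6)x = 463/15 + (2/15)x gives x* = 76 and P* = 41.
With the rebate, buyers effectively pay Pb = Ps − 18, where Ps is the price sellers receive.
On the curves, Pb = 161/3 - (1/6)x and Ps = 463/15 + (2/15)x; the wedge Ps − Pb = 18 gives 463/15 + (2/15)x − (161/3 - (1/6)x) = 18, so x' = 136.
Then Pb = 161/3 − (1/6)·136 = 31 and Ps = 463/15 + (2/15)·136 = 49.
Government outlay = subsidy × quantity = 18 × 136 = 2448.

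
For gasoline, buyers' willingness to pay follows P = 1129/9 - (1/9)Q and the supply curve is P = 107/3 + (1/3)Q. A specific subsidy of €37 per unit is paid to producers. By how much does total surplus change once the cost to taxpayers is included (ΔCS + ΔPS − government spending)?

Pre-subsidy: 1129/9 - (1/9)Q = 107/3 + (1/3)Q gives Q* = 202 and P* = 103.
With the subsidy, sellers receive Ps = Pb + 37 for each unit, where Pb is the price buyers pay.
On the curves, Pb = 1129/9 - (1/9)Q and Ps = 107/3 + (1/3)Q; the wedge Ps − Pb = 37 gives 107/3 + (1/3)Q − (1129/9 - (1/9)Q) = 37, so Q' = 285.25.
Then Pb = 1129/9 − (1/9)·285.25 = 93.75 and Ps = 107/3 + (1/3)·285.25 = 130.75.
ΔCS = ½(202 + 285.25)(103 − 93.75) = 2253.53125; ΔPS = ½(202 + 285.25)(130.75 − 103) = 6760.59375.
Government spending = 37 × 285.25 = 10554.25.
Net change = 2253.53125 + 6760.59375 − 10554.25 = -1540.125. The loss equals the DWL triangle ½·37·83.25.

Net change in total surplus = -€1540.125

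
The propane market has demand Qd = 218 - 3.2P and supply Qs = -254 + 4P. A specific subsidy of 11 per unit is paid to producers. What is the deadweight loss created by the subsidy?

Pre-subsidy: 218 - 3.2P = -254 + 4P gives P* = 590/9, Q* = 74/9.
With the subsidy, sellers receive Ps = Pb + 11 for each unit, where Pb is the price buyers pay.
Supply in terms of Pb becomes Qs = -254 + 4(Pb + 11) = -210 + 4Pb. Setting this equal to demand: 218 - 3.2Pb = -210 + 4Pb, so Pb = 535/9.
Sellers receive Ps = 535/9 + 11 = 634/9; Q' = 218 − 3.2·(535/9) = 250/9.
The subsidy expands output by 250/9 − 74/9 = 176/9 past the efficient level; on those units the gap between marginal cost and willingness to pay runs from 0 up to 11.
DWL = ½ × 11 × 176/9 = 968/9.

Deadweight loss = 968/9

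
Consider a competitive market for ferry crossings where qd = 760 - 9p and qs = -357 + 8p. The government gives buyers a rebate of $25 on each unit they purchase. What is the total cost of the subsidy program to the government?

Pre-subsidy: 760 - 9p = -357 + 8p gives p* = 1117/17, q* = 2867/17.
With the rebate, buyers effectively pay pb = ps − 25, where ps is the price sellers receive.
Demand in terms of ps becomes qd = 760 − 9(ps − 25) = 985 - 9ps. Setting this equal to supply: 985 - 9ps = -357 + 8ps, so ps = 1342/17.
Buyers pay pb = 1342/17 − 25 = 917/17; q' = -357 + 8·(1342/17) = 4667/17.
Government outlay = subsidy × quantity = 25 × 4667/17 = 116675/17.

Government cost = 116675/17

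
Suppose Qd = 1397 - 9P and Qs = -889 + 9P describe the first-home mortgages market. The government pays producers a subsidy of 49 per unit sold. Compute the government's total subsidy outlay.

Pre-subsidy: 1397 - 9P = -889 + 9P gives P* = 127, Q* = 254.
With the subsidy, sellers receive Ps = Pb + 49 for each unit, where Pb is the price buyers pay.
Supply in terms of Pb becomes Qs = -889 + 9(Pb + 49) = -448 + 9Pb. Setting this equal to demand: 1397 - 9Pb = -448 + 9Pb, so Pb = 102.5.
Sellers receive Ps = 102.5 + 49 = 151.5; Q' = 1397 − 9·102.5 = 474.5.
Government outlay = subsidy × quantity = 49 × 474.5 = 23250.5.

Government cost = 23250.5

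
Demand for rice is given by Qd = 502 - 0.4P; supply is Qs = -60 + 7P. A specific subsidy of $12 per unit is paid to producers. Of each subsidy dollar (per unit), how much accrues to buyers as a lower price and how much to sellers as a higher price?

Pre-subsidy: 502 - 0.4P = -60 + 7P gives P* = 2810/37, Q* = 17450/37.
With the subsidy, sellers receive Ps = Pb + 12 for each unit, where Pb is the price buyers pay.
Supply in terms of Pb becomes Qs = -60 + 7(Pb + 12) = 24 + 7Pb. Setting this equal to demand: 502 - 0.4Pb = 24 + 7Pb, so Pb = 2390/37.
Sellers receive Ps = 2390/37 + 12 = 2834/37; Q' = 502 − 0.4·(2390/37) = 17618/37.
Buyers' price falls by P* − Pb = 2810/37 − 2390/37 = 420/37; sellers' price rises by Ps − P* = 2834/37 − 2810/37 = 24/37.

Buyers gain 420/37 per unit; sellers gain 24/37 per unit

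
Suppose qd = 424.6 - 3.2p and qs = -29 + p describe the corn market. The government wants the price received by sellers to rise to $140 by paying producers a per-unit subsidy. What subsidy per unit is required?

At a seller price of 140, quantity supplied is -29 + 1·140 = 111.
Buyers absorb 111 only when they pay pb with 424.6 − 3.2·pb = 111, i.e. pb = 98.
s = ps − pb = 140 − 98 = 42.

Required subsidy s = $42 per unit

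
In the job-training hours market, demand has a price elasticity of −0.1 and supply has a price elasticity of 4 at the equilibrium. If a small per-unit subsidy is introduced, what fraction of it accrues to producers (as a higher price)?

Producer share = 1/41

For a small subsidy around the equilibrium, the benefit split depends on the relative slopes, which at a point are proportional to the elasticities.
Buyer share = εs/(εs + |εd|) = 4/(4 + 0.1) = 40/41; seller share = |εd|/(εs + |εd|) = 1/41.
So producers capture 1/41 of the subsidy.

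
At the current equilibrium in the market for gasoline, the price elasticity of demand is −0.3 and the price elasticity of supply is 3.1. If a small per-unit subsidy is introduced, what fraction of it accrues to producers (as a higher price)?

Producer share = 3/34

For a small subsidy around the equilibrium, the benefit split depends on the relative slopes, which at a point are proportional to the elasticities.
Buyer share = εs/(εs + |εd|) = 3.1/(3.1 + 0.3) = 31/34; seller share = |εd|/(εs + |εd|) = 3/34.
So producers capture 3/34 of the subsidy.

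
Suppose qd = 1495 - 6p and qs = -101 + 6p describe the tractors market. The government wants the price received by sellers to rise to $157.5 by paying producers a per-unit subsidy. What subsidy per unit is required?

Required subsidy s = $49 per unit

At a seller price of 157.5, quantity supplied is -101 + 6·157.5 = 844.
Buyers absorb 844 only when they pay pb with 1495 − 6·pb = 844, i.e. pb = 108.5.
s = ps − pb = 157.5 − 108.5 = 49.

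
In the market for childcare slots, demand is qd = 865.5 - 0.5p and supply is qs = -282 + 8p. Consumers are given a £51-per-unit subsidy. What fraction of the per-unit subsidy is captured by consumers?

Pre-subsidy: 865.5 - 0.5p = -282 + 8p gives p* = 135, q* = 798.
With the rebate, buyers effectively pay pb = ps − 51, where ps is the price sellers receive.
Demand in terms of ps becomes qd = 865.5 − 0.5(ps − 51) = 891 - 0.5ps. Setting this equal to supply: 891 - 0.5ps = -282 + 8ps, so ps = 138.
Buyers pay pb = 138 − 51 = 87; q' = -282 + 8·138 = 822.
Buyers' price falls by p* − pb = 135 − 87 = 48; sellers' price rises by ps − p* = 138 − 135 = 3.
So consumers capture 48/51 = 16/17 of each unit of subsidy.

Consumer share = 16/17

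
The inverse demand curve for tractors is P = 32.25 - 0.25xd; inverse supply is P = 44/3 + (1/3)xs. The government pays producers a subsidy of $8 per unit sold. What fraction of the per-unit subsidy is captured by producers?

Producer share = 4/7

Pre-subsidy: 32.25 - 0.25x = 44/3 + (1/3)x gives x* = 211/7 and P* = 173/7.
With the subsidy, sellers receive Ps = Pb + 8 for each unit, where Pb is the price buyers pay.
On the curves, Pb = 32.25 - 0.25x and Ps = 44/3 + (1/3)x; the wedge Ps − Pb = 8 gives 44/3 + (1/3)x − (32.25 - 0.25x) = 8, so x' = 307/7.
Then Pb = 32.25 − 0.25·(307/7) = 149/7 and Ps = 44/3 + (1/3)·(307/7) = 205/7.
Buyers' price falls by P* − Pb = 173/7 − 149/7 = 24/7; sellers' price rises by Ps − P* = 205/7 − 173/7 = 32/7.
So producers capture (32/7)/8 = 4/7 of each unit of subsidy.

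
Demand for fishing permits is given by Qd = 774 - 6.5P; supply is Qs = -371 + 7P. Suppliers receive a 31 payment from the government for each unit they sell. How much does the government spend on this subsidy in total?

Pre-subsidy: 774 - 6.5P = -371 + 7P gives P* = 2290/27, Q* = 6013/27.
With the subsidy, sellers receive Ps = Pb + 31 for each unit, where Pb is the price buyers pay.
Supply in terms of Pb becomes Qs = -371 + 7(Pb + 31) = -154 + 7Pb. Setting this equal to demand: 774 - 6.5Pb = -154 + 7Pb, so Pb = 1856/27.
Sellers receive Ps = 1856/27 + 31 = 2693/27; Q' = 774 − 6.5·(1856/27) = 8834/27.
Government outlay = subsidy × quantity = 31 × 8834/27 = 273854/27.

Government cost = 273854/27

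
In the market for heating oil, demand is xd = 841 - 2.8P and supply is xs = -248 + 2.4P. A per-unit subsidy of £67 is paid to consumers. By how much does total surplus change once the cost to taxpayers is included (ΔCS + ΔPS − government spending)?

Pre-subsidy: 841 - 2.8P = -248 + 2.4P gives P* = 5445/26, x* = 3310/13.
With the rebate, buyers effectively pay Pb = Ps − 67, where Ps is the price sellers receive.
Demand in terms of Ps becomes xd = 841 − 2.8(Ps − 67) = 1028.6 - 2.8Ps. Setting this equal to supply: 1028.6 - 2.8Ps = -248 + 2.4Ps, so Ps = 245.5.
Buyers pay Pb = 245.5 − 67 = 178.5; x' = -248 + 2.4·245.5 = 341.2.
ΔCS = ½(3310/13 + 341.2)(5445/26 − 178.5) = 7784328/845; ΔPS = ½(3310/13 + 341.2)(245.5 − 5445/26) = 9081716/845.
Government spending = 67 × 341.2 = 22860.4.
Net change = 7784328/845 + 9081716/845 − 22860.4 = -188538/65. The loss equals the DWL triangle ½·67·5628/65.

Net change in total surplus = -188538/65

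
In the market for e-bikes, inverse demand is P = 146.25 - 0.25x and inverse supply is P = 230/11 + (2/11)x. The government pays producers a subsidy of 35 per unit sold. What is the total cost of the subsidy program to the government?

Pre-subsidy: 146.25 - 0.25x = 230/11 + (2/11)x gives x* = 5515/19 and P* = 1400/19.
With the subsidy, sellers receive Ps = Pb + 35 for each unit, where Pb is the price buyers pay.
On the curves, Pb = 146.25 - 0.25x and Ps = 230/11 + (2/11)x; the wedge Ps − Pb = 35 gives 230/11 + (2/11)x − (146.25 - 0.25x) = 35, so x' = 7055/19.
Then Pb = 146.25 − 0.25·(7055/19) = 1015/19 and Ps = 230/11 + (2/11)·(7055/19) = 1680/19.
Government outlay = subsidy × quantity = 35 × 7055/19 = 246925/19.

Government cost = 246925/19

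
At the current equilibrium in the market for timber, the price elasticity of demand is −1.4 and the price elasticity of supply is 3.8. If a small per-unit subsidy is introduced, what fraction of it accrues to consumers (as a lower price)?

For a small subsidy around the equilibrium, the benefit split depends on the relative slopes, which at a point are proportional to the elasticities.
Buyer share = εs/(εs + |εd|) = 3.8/(3.8 + 1.4) = 19/26; seller share = |εd|/(εs + |εd|) = 7/26.

Consumer share = 19/26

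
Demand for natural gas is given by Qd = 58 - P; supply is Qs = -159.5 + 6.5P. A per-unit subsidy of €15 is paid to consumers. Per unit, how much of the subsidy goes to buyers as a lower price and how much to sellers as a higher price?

Pre-subsidy: 58 - P = -159.5 + 6.5P gives P* = 29, Q* = 29.
With the rebate, buyers effectively pay Pb = Ps − 15, where Ps is the price sellers receive.
Demand in terms of Ps becomes Qd = 58 − 1(Ps − 15) = 73 - Ps. Setting this equal to supply: 73 - Ps = -159.5 + 6.5Ps, so Ps = 31.
Buyers pay Pb = 31 − 15 = 16; Q' = -159.5 + 6.5·31 = 42.
Buyers' price falls by P* − Pb = 29 − 16 = 13; sellers' price rises by Ps − P* = 31 − 29 = 2.

Buyers gain €13 per unit; sellers gain €2 per unit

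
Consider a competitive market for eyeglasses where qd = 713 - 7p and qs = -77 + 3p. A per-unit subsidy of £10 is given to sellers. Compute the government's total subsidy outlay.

Pre-subsidy: 713 - 7p = -77 + 3p gives p* = 79, q* = 160.
With the subsidy, sellers receive ps = pb + 10 for each unit, where pb is the price buyers pay.
Supply in terms of pb becomes qs = -77 + 3(pb + 10) = -47 + 3pb. Setting this equal to demand: 713 - 7pb = -47 + 3pb, so pb = 76.
Sellers receive ps = 76 + 10 = 86; q' = 713 − 7·76 = 181.
Government outlay = subsidy × quantity = 10 × 181 = 1810.

Government cost = £1810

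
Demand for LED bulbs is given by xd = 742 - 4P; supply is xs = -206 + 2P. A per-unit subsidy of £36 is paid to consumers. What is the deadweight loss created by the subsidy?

Deadweight loss = £864

Pre-subsidy: 742 - 4P = -206 + 2P gives P* = 158, x* = 110.
With the rebate, buyers effectively pay Pb = Ps − 36, where Ps is the price sellers receive.
Demand in terms of Ps becomes xd = 742 − 4(Ps − 36) = 886 - 4Ps. Setting this equal to supply: 886 - 4Ps = -206 + 2Ps, so Ps = 182.
Buyers pay Pb = 182 − 36 = 146; x' = -206 + 2·182 = 158.
The subsidy expands output by 158 − 110 = 48 past the efficient level; on those units the gap between marginal cost and willingness to pay runs from 0 up to 36.
DWL = ½ × 36 × 48 = 864.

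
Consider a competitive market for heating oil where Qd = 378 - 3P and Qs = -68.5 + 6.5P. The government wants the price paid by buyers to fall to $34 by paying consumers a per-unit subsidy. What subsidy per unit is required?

At a buyer price of 34, quantity demanded is 378 − 3·34 = 276.
Sellers supply 276 only when they receive Ps with -68.5 + 6.5·Ps = 276, i.e. Ps = 53.
s = Ps − Pb = 53 − 34 = 19.

Required subsidy s = $19 per unit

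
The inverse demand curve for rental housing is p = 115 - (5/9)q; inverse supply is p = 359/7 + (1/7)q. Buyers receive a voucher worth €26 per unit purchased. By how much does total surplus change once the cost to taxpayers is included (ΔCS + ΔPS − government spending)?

Pre-subsidy: 115 - (5/9)q = 359/7 + (1/7)q gives q* = 2007/22 and p* = 1415/22.
With the rebate, buyers effectively pay pb = ps − 26, where ps is the price sellers receive.
On the curves, pb = 115 - (5/9)q and ps = 359/7 + (1/7)q; the wedge ps − pb = 26 gives 359/7 + (1/7)q − (115 - (5/9)q) = 26, so q' = 1413/11.
Then pb = 115 − (5/9)·(1413/11) = 480/11 and ps = 359/7 + (1/7)·(1413/11) = 766/11.
ΔCS = ½(2007/22 + 1413/11)(1415/22 − 480/11) = 2199015/968; ΔPS = ½(2007/22 + 1413/11)(766/11 − 1415/22) = 565461/968.
Government spending = 26 × 1413/11 = 36738/11.
Net change = 2199015/968 + 565461/968 − 36738/11 = -10647/22. The loss equals the DWL triangle ½·26·819/22.

Net change in total surplus = -10647/22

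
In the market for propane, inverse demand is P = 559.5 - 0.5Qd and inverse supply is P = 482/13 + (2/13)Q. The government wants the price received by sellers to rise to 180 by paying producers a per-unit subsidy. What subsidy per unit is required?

Required subsidy s = 85 per unit

At a seller price of 180, quantity supplied is -241 + 6.5·180 = 929.
Buyers absorb 929 only when they pay Pb = 559.5 − 0.5·929 = 95.
s = Ps − Pb = 180 − 95 = 85.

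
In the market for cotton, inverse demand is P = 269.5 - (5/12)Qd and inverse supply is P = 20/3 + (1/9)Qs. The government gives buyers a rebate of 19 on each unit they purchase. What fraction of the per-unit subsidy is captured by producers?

Pre-subsidy: 269.5 - (5/12)Q = 20/3 + (1/9)Q gives Q* = 498 and P* = 62.
With the rebate, buyers effectively pay Pb = Ps − 19, where Ps is the price sellers receive.
On the curves, Pb = 269.5 - (5/12)Q and Ps = 20/3 + (1/9)Q; the wedge Ps − Pb = 19 gives 20/3 + (1/9)Q − (269.5 - (5/12)Q) = 19, so Q' = 534.
Then Pb = 269.5 − (5/12)·534 = 47 and Ps = 20/3 + (1/9)·534 = 66.
Buyers' price falls by P* − Pb = 62 − 47 = 15; sellers' price rises by Ps − P* = 66 − 62 = 4.
So producers capture 4/19 = 4/19 of each unit of subsidy.

Producer share = 4/19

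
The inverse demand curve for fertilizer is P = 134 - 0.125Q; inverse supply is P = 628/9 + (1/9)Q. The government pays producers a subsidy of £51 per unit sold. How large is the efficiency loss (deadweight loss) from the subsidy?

Pre-subsidy: 134 - 0.125Q = 628/9 + (1/9)Q gives Q* = 272 and P* = 100.
With the subsidy, sellers receive Ps = Pb + 51 for each unit, where Pb is the price buyers pay.
On the curves, Pb = 134 - 0.125Q and Ps = 628/9 + (1/9)Q; the wedge Ps − Pb = 51 gives 628/9 + (1/9)Q − (134 - 0.125Q) = 51, so Q' = 488.
Then Pb = 134 − 0.125·488 = 73 and Ps = 628/9 + (1/9)·488 = 124.
The subsidy expands output by 488 − 272 = 216 past the efficient level; on those units the gap between marginal cost and willingness to pay runs from 0 up to 51.
DWL = ½ × 51 × 216 = 5508.

Deadweight loss = £5508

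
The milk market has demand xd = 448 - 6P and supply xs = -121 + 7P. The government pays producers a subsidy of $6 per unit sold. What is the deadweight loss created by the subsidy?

Pre-subsidy: 448 - 6P = -121 + 7P gives P* = 569/13, x* = 2410/13.
With the subsidy, sellers receive Ps = Pb + 6 for each unit, where Pb is the price buyers pay.
Supply in terms of Pb becomes xs = -121 + 7(Pb + 6) = -79 + 7Pb. Setting this equal to demand: 448 - 6Pb = -79 + 7Pb, so Pb = 527/13.
Sellers receive Ps = 527/13 + 6 = 605/13; x' = 448 − 6·(527/13) = 2662/13.
The subsidy expands output by 2662/13 − 2410/13 = 252/13 past the efficient level; on those units the gap between marginal cost and willingness to pay runs from 0 up to 6.
DWL = ½ × 6 × 252/13 = 756/13.

Deadweight loss = 756/13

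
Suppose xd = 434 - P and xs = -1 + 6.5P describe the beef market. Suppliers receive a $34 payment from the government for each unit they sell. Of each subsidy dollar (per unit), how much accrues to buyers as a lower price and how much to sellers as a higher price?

Pre-subsidy: 434 - P = -1 + 6.5P gives P* = 58, x* = 376.
With the subsidy, sellers receive Ps = Pb + 34 for each unit, where Pb is the price buyers pay.
Supply in terms of Pb becomes xs = -1 + 6.5(Pb + 34) = 220 + 6.5Pb. Setting this equal to demand: 434 - Pb = 220 + 6.5Pb, so Pb = 428/15.
Sellers receive Ps = 428/15 + 34 = 938/15; x' = 434 − 1·(428/15) = 6082/15.
Buyers' price falls by P* − Pb = 58 − 428/15 = 442/15; sellers' price rises by Ps − P* = 938/15 − 58 = 68/15.

Buyers gain 442/15 per unit; sellers gain 68/15 per unit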